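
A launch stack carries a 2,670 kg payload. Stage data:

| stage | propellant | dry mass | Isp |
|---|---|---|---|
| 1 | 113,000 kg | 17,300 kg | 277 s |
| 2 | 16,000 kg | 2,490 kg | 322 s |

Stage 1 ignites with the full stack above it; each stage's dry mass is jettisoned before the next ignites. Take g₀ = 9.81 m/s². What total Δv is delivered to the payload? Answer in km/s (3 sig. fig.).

Ignition mass of stage 1 = 113,000+17,300 + 16,000+2,490 + 2,670 = 151,460 kg.
Stage 1: m₀ = 151,460 kg, m_f = 151,460 − 113,000 = 38,460 kg; Δv = 277×9.81×ln(3.938) = 2717.4×1.3707 ≈ 3725 m/s.
Stage 2: m₀ = 21,160 kg, m_f = 21,160 − 16,000 = 5,160 kg; Δv = 322×9.81×ln(4.101) = 3158.8×1.4112 ≈ 4458 m/s.
Total Δv = 3725 + 4458 = 8183 m/s.

Δv ≈ 8.18 km/s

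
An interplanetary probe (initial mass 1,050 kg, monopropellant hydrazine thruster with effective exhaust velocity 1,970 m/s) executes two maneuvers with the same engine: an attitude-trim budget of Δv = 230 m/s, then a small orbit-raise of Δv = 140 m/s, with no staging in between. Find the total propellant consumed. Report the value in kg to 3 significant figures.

total propellant consumed ≈ 180 kg

After the first burn: m = 1050 × exp(−230/1970.0) = 1050 × 0.88981 = 934.301 kg.
After the second burn: m = 934.301 × exp(−140/1970.0) = 934.301 × 0.93140 = 870.208 kg.
Total propellant = m₀ − m_final = 1050 − 870.208 = 179.792 kg.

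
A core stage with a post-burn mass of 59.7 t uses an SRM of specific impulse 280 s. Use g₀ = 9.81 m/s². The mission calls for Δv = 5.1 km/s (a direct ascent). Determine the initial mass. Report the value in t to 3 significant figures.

initial mass ≈ 382 t

v_e = Isp · g₀ = 280 × 9.81 = 2746.8 m/s.
m₀/m_f = exp(Δv / v_e) = exp(5100 / 2746.8) = exp(1.8567) = 6.4026.
m₀ = m_f × 6.4026 = 59.7 × 6.4026 = 382.235 t.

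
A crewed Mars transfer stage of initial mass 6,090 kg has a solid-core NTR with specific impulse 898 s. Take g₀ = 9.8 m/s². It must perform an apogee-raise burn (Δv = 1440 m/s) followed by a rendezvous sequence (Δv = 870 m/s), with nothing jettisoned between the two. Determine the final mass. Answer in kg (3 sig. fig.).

v_e = Isp · g₀ = 898 × 9.8 = 8800.4 m/s.
After the first burn: m = 6090 × exp(−1440/8800.4) = 6090 × 0.84906 = 5,170.78 kg.
After the second burn: m = 5,170.78 × exp(−870/8800.4) = 5,170.78 × 0.90587 = 4,684.05 kg.

final mass ≈ 4680 kg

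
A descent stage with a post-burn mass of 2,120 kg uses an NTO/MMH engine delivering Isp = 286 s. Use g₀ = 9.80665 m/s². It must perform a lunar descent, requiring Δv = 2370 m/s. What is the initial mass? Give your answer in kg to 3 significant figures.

v_e = Isp · g₀ = 286 × 9.80665 = 2804.7 m/s.
m₀/m_f = exp(Δv / v_e) = exp(2370 / 2804.7) = exp(0.8450) = 2.3280.
m₀ = m_f × 2.3280 = 2,120 × 2.3280 = 4,935.36 kg.

initial mass ≈ 4940 kg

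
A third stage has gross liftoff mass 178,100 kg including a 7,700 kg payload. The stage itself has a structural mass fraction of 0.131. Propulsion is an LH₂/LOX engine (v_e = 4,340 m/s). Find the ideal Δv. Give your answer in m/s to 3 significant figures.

Stage wet mass = m₀ − payload = 178,100 − 7,700 = 170,400 kg.
Stage dry mass = ε × stage wet mass = 0.131 × 170,400 = 22,322.4 kg.
Burnout mass m_f = stage dry + payload = 22,322.4 + 7,700 = 30,022.4 kg.
From the ideal rocket equation, Δv = v_e · ln(178,100/30,022.4) = 4340.0 × ln(5.932) = 4340.0 × 1.7804 ≈ 7727 m/s.

Δv ≈ 7730 m/s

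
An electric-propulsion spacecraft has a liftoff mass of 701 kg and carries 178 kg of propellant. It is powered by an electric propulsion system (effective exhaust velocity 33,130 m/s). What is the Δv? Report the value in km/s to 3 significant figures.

m_f = m₀ − m_prop = 701 − 178 = 523 kg.
Δv = v_e · ln(m₀/m_f) = 33130.0 × ln(1.34) = 33130.0 × 0.2929 ≈ 9704.7 m/s.

Δv ≈ 9.70 km/s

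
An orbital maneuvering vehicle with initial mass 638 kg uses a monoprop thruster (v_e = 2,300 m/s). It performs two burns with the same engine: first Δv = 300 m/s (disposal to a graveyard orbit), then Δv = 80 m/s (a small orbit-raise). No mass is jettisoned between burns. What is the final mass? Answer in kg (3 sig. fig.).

After the first burn: m = 638 × exp(−300/2300.0) = 638 × 0.87771 = 559.979 kg.
After the second burn: m = 559.979 × exp(−80/2300.0) = 559.979 × 0.96582 = 540.839 kg.

final mass ≈ 541 kg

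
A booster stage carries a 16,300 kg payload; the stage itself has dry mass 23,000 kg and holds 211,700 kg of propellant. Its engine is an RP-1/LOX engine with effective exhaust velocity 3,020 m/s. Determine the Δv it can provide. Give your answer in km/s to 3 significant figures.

Δv ≈ 5.60 km/s

m₀ = payload + dry + propellant = 16,300 + 23,000 + 211,700 = 251,000 kg.
m_f = payload + dry = 16,300 + 23,000 = 39,300 kg.
From the ideal rocket equation, Δv = v_e · ln(m₀/m_f) = 3020.0 × ln(6.387) = 3020.0 × 1.8542 ≈ 5599.8 m/s.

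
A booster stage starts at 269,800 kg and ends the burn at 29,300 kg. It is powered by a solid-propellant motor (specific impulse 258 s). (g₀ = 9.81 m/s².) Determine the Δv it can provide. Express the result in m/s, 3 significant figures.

Δv ≈ 5620 m/s

v_e = Isp · g₀ = 258 × 9.81 = 2531.0 m/s.
Using Δv = v_e ln(m₀/m_f): Δv = v_e · ln(m₀/m_f) = 2531.0 × ln(9.208) = 2531.0 × 2.2201 ≈ 5619.0 m/s.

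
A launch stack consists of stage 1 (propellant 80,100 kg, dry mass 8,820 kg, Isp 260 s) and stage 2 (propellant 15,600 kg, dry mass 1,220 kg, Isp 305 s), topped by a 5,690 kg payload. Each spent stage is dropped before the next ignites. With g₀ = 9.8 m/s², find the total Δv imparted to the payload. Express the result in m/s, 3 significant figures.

Δv ≈ 6760 m/s

Ignition mass of stage 1 = 80,100+8,820 + 15,600+1,220 + 5,690 = 111,430 kg.
Stage 1: m₀ = 111,430 kg, m_f = 111,430 − 80,100 = 31,330 kg; Δv = 260×9.8×ln(3.557) = 2548.0×1.2688 ≈ 3233 m/s.
Stage 2: m₀ = 22,510 kg, m_f = 22,510 − 15,600 = 6,910 kg; Δv = 305×9.8×ln(3.258) = 2989.0×1.1810 ≈ 3530 m/s.
Total Δv = 3233 + 3530 = 6763 m/s.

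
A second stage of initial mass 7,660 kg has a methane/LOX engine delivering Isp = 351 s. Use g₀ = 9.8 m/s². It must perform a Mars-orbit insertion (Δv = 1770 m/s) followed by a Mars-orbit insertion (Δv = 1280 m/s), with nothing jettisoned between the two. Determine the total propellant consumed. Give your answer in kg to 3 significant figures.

v_e = Isp · g₀ = 351 × 9.8 = 3439.8 m/s.
After the first burn: m = 7660 × exp(−1770/3439.8) = 7660 × 0.59776 = 4,578.84 kg.
After the second burn: m = 4,578.84 × exp(−1280/3439.8) = 4,578.84 × 0.68928 = 3,156.1 kg.
Total propellant = m₀ − m_final = 7660 − 3,156.1 = 4,503.9 kg.

total propellant consumed ≈ 4500 kg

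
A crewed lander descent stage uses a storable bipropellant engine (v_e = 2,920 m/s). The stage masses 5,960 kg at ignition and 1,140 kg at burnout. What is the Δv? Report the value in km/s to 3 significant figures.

Δv ≈ 4.83 km/s

Δv = v_e · ln(m₀/m_f) = 2920.0 × ln(5.228) = 2920.0 × 1.6540 ≈ 4829.8 m/s.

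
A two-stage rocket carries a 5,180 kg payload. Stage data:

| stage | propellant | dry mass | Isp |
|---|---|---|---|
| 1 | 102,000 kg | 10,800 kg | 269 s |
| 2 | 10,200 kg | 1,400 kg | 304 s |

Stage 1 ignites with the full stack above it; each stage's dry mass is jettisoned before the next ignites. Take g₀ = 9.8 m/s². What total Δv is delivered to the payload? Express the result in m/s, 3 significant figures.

Δv ≈ 6870 m/s

Ignition mass of stage 1 = 102,000+10,800 + 10,200+1,400 + 5,180 = 129,580 kg.
Stage 1: m₀ = 129,580 kg, m_f = 129,580 − 102,000 = 27,580 kg; Δv = 269×9.8×ln(4.698) = 2636.2×1.5472 ≈ 4079 m/s.
Stage 2: m₀ = 16,780 kg, m_f = 16,780 − 10,200 = 6,580 kg; Δv = 304×9.8×ln(2.55) = 2979.2×0.9362 ≈ 2789 m/s.
Total Δv = 4079 + 2789 = 6868 m/s.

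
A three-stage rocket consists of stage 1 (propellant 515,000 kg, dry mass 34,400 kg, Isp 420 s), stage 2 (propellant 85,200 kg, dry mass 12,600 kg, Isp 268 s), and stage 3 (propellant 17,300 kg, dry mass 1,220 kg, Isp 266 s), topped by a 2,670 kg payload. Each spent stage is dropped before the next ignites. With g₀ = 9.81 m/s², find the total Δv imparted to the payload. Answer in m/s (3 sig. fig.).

Ignition mass of stage 1 = 515,000+34,400 + 85,200+12,600 + 17,300+1,220 + 2,670 = 668,390 kg.
Stage 1: m₀ = 668,390 kg, m_f = 668,390 − 515,000 = 153,390 kg; Δv = 420×9.81×ln(4.357) = 4120.2×1.4719 ≈ 6064 m/s.
Stage 2: m₀ = 118,990 kg, m_f = 118,990 − 85,200 = 33,790 kg; Δv = 268×9.81×ln(3.521) = 2629.1×1.2589 ≈ 3310 m/s.
Stage 3: m₀ = 21,190 kg, m_f = 21,190 − 17,300 = 3,890 kg; Δv = 266×9.81×ln(5.447) = 2609.5×1.6951 ≈ 4423 m/s.
Total Δv = 6064 + 3310 + 4423 = 13797 m/s.

Δv ≈ 13800 m/s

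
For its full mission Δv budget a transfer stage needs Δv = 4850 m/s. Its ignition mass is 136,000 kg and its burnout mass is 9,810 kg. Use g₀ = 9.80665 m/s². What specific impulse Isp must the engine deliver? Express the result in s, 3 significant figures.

Isp ≈ 188 s

ln(m₀/m_f) = ln(136000/9810) = ln(13.86) = 2.6293.
By the Tsiolkovsky rocket equation, v_e = Δv / ln(m₀/m_f) = 4850 / 2.6293 = 1844.6 m/s.
Isp = v_e / g₀ = 1844.6 / 9.80665 = 188.1 s.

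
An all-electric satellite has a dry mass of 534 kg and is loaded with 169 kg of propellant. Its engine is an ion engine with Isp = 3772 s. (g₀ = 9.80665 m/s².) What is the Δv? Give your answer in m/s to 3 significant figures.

Δv ≈ 10200 m/s

v_e = Isp · g₀ = 3772 × 9.80665 = 36990.7 m/s.
m₀ = m_dry + m_prop = 534 + 169 = 703 kg.
From the ideal rocket equation, Δv = v_e · ln(m₀/m_f) = 36990.7 × ln(1.316) = 36990.7 × 0.2750 ≈ 10171.0 m/s.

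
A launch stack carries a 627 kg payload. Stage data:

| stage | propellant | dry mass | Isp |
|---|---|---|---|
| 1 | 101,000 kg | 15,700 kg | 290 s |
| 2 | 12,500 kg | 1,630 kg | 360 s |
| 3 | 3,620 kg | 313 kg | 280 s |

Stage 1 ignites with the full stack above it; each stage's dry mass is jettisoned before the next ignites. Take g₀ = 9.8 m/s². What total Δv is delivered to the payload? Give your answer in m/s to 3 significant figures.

Ignition mass of stage 1 = 101,000+15,700 + 12,500+1,630 + 3,620+313 + 627 = 135,390 kg.
Stage 1: m₀ = 135,390 kg, m_f = 135,390 − 101,000 = 34,390 kg; Δv = 290×9.8×ln(3.937) = 2842.0×1.3704 ≈ 3895 m/s.
Stage 2: m₀ = 18,690 kg, m_f = 18,690 − 12,500 = 6,190 kg; Δv = 360×9.8×ln(3.019) = 3528.0×1.1051 ≈ 3899 m/s.
Stage 3: m₀ = 4,560 kg, m_f = 4,560 − 3,620 = 940 kg; Δv = 280×9.8×ln(4.851) = 2744.0×1.5792 ≈ 4333 m/s.
Total Δv = 3895 + 3899 + 4333 = 12127 m/s.

Δv ≈ 12100 m/s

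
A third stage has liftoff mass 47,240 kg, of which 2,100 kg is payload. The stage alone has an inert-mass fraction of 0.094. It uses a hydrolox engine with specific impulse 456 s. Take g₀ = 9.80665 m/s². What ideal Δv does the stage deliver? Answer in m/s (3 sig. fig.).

Stage wet mass = m₀ − payload = 47,240 − 2,100 = 45,140 kg.
Stage dry mass = ε × stage wet mass = 0.094 × 45,140 = 4,243.16 kg.
Burnout mass m_f = stage dry + payload = 4,243.16 + 2,100 = 6,343.16 kg.
v_e = Isp · g₀ = 456 × 9.80665 = 4471.8 m/s.
Rocket equation: Δv = v_e · ln(47,240/6,343.16) = 4471.8 × ln(7.447) = 4471.8 × 2.0079 ≈ 8979 m/s.

Δv ≈ 8980 m/s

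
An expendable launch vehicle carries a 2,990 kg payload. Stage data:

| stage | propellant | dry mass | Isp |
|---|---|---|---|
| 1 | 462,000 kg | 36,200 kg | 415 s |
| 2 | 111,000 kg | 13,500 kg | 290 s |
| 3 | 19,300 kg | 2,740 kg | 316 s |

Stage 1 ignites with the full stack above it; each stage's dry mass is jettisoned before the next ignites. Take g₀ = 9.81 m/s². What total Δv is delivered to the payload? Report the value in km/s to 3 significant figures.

Ignition mass of stage 1 = 462,000+36,200 + 111,000+13,500 + 19,300+2,740 + 2,990 = 647,730 kg.
Stage 1: m₀ = 647,730 kg, m_f = 647,730 − 462,000 = 185,730 kg; Δv = 415×9.81×ln(3.487) = 4071.2×1.2492 ≈ 5086 m/s.
Stage 2: m₀ = 149,530 kg, m_f = 149,530 − 111,000 = 38,530 kg; Δv = 290×9.81×ln(3.881) = 2844.9×1.3561 ≈ 3858 m/s.
Stage 3: m₀ = 25,030 kg, m_f = 25,030 − 19,300 = 5,730 kg; Δv = 316×9.81×ln(4.368) = 3100.0×1.4744 ≈ 4570 m/s.
Total Δv = 5086 + 3858 + 4570 = 13514 m/s.

Δv ≈ 13.5 km/s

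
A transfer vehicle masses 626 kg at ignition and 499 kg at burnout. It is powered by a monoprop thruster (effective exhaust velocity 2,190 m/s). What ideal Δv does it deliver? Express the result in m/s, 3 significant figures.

By the Tsiolkovsky rocket equation, Δv = v_e · ln(m₀/m_f) = 2190.0 × ln(1.255) = 2190.0 × 0.2267 ≈ 496.6 m/s.

Δv ≈ 497 m/s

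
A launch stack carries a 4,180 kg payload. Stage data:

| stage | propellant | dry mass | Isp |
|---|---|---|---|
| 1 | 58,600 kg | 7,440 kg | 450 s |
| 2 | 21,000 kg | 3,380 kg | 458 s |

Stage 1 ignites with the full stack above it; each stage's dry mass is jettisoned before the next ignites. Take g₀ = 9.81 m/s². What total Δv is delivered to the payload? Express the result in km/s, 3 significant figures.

Ignition mass of stage 1 = 58,600+7,440 + 21,000+3,380 + 4,180 = 94,600 kg.
Stage 1: m₀ = 94,600 kg, m_f = 94,600 − 58,600 = 36,000 kg; Δv = 450×9.81×ln(2.628) = 4414.5×0.9661 ≈ 4265 m/s.
Stage 2: m₀ = 28,560 kg, m_f = 28,560 − 21,000 = 7,560 kg; Δv = 458×9.81×ln(3.778) = 4493.0×1.3291 ≈ 5972 m/s.
Total Δv = 4265 + 5972 = 10237 m/s.

Δv ≈ 10.2 km/s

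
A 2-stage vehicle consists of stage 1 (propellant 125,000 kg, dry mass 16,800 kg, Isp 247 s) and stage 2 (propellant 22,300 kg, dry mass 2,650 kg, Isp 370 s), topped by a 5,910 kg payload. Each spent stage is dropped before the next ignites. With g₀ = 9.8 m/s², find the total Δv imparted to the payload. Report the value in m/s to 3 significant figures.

Ignition mass of stage 1 = 125,000+16,800 + 22,300+2,650 + 5,910 = 172,660 kg.
Stage 1: m₀ = 172,660 kg, m_f = 172,660 − 125,000 = 47,660 kg; Δv = 247×9.8×ln(3.623) = 2420.6×1.2872 ≈ 3116 m/s.
Stage 2: m₀ = 30,860 kg, m_f = 30,860 − 22,300 = 8,560 kg; Δv = 370×9.8×ln(3.605) = 3626.0×1.2824 ≈ 4650 m/s.
Total Δv = 3116 + 4650 = 7766 m/s.

Δv ≈ 7770 m/s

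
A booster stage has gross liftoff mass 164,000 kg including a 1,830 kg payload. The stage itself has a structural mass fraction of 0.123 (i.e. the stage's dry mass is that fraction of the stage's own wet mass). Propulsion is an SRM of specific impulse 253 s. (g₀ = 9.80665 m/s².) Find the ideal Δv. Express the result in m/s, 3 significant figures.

Δv ≈ 5010 m/s

Stage wet mass = m₀ − payload = 164,000 − 1,830 = 162,170 kg.
Stage dry mass = ε × stage wet mass = 0.123 × 162,170 = 19,946.9 kg.
Burnout mass m_f = stage dry + payload = 19,946.9 + 1,830 = 21,776.9 kg.
v_e = Isp · g₀ = 253 × 9.80665 = 2481.1 m/s.
Rocket equation: Δv = v_e · ln(164,000/21,776.9) = 2481.1 × ln(7.531) = 2481.1 × 2.0190 ≈ 5009 m/s.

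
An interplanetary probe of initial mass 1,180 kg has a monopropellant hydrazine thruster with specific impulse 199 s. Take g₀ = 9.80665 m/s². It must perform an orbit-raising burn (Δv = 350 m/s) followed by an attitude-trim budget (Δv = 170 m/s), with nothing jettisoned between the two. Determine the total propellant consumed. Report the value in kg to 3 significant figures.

total propellant consumed ≈ 276 kg

v_e = Isp · g₀ = 199 × 9.80665 = 1951.5 m/s.
After the first burn: m = 1180 × exp(−350/1951.5) = 1180 × 0.83582 = 986.268 kg.
After the second burn: m = 986.268 × exp(−170/1951.5) = 986.268 × 0.91657 = 903.984 kg.
Total propellant = m₀ − m_final = 1180 − 903.984 = 276.016 kg.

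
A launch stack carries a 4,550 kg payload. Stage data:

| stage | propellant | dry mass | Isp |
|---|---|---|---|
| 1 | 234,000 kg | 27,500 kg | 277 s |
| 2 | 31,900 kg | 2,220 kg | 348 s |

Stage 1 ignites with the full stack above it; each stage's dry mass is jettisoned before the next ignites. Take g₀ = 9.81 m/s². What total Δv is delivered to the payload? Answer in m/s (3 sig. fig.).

Δv ≈ 10100 m/s

Ignition mass of stage 1 = 234,000+27,500 + 31,900+2,220 + 4,550 = 300,170 kg.
Stage 1: m₀ = 300,170 kg, m_f = 300,170 − 234,000 = 66,170 kg; Δv = 277×9.81×ln(4.536) = 2717.4×1.5121 ≈ 4109 m/s.
Stage 2: m₀ = 38,670 kg, m_f = 38,670 − 31,900 = 6,770 kg; Δv = 348×9.81×ln(5.712) = 3413.9×1.7426 ≈ 5949 m/s.
Total Δv = 4109 + 5949 = 10058 m/s.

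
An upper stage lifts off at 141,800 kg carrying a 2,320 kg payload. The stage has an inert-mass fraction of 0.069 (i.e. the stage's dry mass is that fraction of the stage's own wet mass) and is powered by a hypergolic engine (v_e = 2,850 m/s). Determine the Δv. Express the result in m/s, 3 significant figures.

Stage wet mass = m₀ − payload = 141,800 − 2,320 = 139,480 kg.
Stage dry mass = ε × stage wet mass = 0.069 × 139,480 = 9,624.12 kg.
Burnout mass m_f = stage dry + payload = 9,624.12 + 2,320 = 11,944.12 kg.
From the ideal rocket equation, Δv = v_e · ln(141,800/11,944.12) = 2850.0 × ln(11.87) = 2850.0 × 2.4742 ≈ 7051 m/s.

Δv ≈ 7050 m/s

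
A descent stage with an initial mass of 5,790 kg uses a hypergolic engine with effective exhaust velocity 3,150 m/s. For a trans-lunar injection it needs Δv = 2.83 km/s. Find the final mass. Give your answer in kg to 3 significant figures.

Rocket equation: m₀/m_f = exp(Δv / v_e) = exp(2830 / 3150.0) = exp(0.8984) = 2.4557.
m_f = m₀ / 2.4557 = 5,790 / 2.4557 = 2,357.78 kg.

final mass ≈ 2360 kg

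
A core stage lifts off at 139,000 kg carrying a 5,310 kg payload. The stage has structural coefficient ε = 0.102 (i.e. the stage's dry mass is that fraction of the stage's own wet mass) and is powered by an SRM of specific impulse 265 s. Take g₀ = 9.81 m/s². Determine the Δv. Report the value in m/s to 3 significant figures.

Δv ≈ 5180 m/s

Stage wet mass = m₀ − payload = 139,000 − 5,310 = 133,690 kg.
Stage dry mass = ε × stage wet mass = 0.102 × 133,690 = 13,636.4 kg.
Burnout mass m_f = stage dry + payload = 13,636.4 + 5,310 = 18,946.4 kg.
v_e = Isp · g₀ = 265 × 9.81 = 2599.7 m/s.
From the ideal rocket equation, Δv = v_e · ln(139,000/18,946.4) = 2599.7 × ln(7.336) = 2599.7 × 1.9929 ≈ 5181 m/s.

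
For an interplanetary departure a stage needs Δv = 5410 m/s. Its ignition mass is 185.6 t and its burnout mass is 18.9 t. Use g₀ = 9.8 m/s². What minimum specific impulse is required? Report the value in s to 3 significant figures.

ln(m₀/m_f) = ln(185600/18900) = ln(9.82) = 2.2844.
Using Δv = v_e ln(m₀/m_f): v_e = Δv / ln(m₀/m_f) = 5410 / 2.2844 = 2368.2 m/s.
Isp = v_e / g₀ = 2368.2 / 9.8 = 241.7 s.

Isp ≈ 242 s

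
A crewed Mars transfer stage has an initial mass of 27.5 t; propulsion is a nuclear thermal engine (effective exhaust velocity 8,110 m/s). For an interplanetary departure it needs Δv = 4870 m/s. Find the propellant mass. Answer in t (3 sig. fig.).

m₀/m_f = exp(Δv / v_e) = exp(4870 / 8110.0) = exp(0.6005) = 1.8230.
m_f = 27.5 / 1.8230 = 15.085 t, so propellant = m₀ − m_f = 27.5 − 15.085 = 12.415 t.

propellant mass ≈ 12.4 t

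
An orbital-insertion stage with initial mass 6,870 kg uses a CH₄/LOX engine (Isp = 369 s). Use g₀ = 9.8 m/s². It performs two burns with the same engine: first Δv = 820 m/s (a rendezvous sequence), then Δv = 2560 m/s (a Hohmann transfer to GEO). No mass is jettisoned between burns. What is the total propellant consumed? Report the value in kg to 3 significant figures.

v_e = Isp · g₀ = 369 × 9.8 = 3616.2 m/s.
After the first burn: m = 6870 × exp(−820/3616.2) = 6870 × 0.79711 = 5,476.15 kg.
After the second burn: m = 5,476.15 × exp(−2560/3616.2) = 5,476.15 × 0.49267 = 2,697.93 kg.
Total propellant = m₀ − m_final = 6870 − 2,697.93 = 4,172.07 kg.

total propellant consumed ≈ 4170 kg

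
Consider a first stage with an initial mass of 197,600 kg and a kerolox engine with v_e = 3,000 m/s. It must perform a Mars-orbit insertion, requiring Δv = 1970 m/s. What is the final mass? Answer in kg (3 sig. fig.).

m₀/m_f = exp(Δv / v_e) = exp(1970 / 3000.0) = exp(0.6567) = 1.9284.
m_f = m₀ / 1.9284 = 197,600 / 1.9284 = 102,468 kg.

final mass ≈ 102000 kg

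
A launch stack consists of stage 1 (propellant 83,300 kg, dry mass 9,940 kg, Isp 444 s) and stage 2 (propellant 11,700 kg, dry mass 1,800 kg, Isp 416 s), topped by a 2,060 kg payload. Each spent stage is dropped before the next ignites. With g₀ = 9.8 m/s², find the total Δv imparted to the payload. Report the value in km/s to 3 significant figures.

Ignition mass of stage 1 = 83,300+9,940 + 11,700+1,800 + 2,060 = 108,800 kg.
Stage 1: m₀ = 108,800 kg, m_f = 108,800 − 83,300 = 25,500 kg; Δv = 444×9.8×ln(4.267) = 4351.2×1.4508 ≈ 6313 m/s.
Stage 2: m₀ = 15,560 kg, m_f = 15,560 − 11,700 = 3,860 kg; Δv = 416×9.8×ln(4.031) = 4076.8×1.3940 ≈ 5683 m/s.
Total Δv = 6313 + 5683 = 11996 m/s.

Δv ≈ 12.0 km/s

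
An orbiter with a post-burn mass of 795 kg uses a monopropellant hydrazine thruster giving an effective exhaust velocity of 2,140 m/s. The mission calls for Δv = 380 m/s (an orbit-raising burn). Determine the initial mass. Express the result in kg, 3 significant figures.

initial mass ≈ 949 kg

From the ideal rocket equation, m₀/m_f = exp(Δv / v_e) = exp(380 / 2140.0) = exp(0.1776) = 1.1943.
m₀ = m_f × 1.1943 = 795 × 1.1943 = 949.469 kg.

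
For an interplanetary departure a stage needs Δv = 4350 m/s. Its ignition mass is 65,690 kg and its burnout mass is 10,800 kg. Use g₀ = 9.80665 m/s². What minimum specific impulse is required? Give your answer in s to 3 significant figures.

ln(m₀/m_f) = ln(65690/10800) = ln(6.082) = 1.8054.
From the ideal rocket equation, v_e = Δv / ln(m₀/m_f) = 4350 / 1.8054 = 2409.4 m/s.
Isp = v_e / g₀ = 2409.4 / 9.80665 = 245.7 s.

Isp ≈ 246 s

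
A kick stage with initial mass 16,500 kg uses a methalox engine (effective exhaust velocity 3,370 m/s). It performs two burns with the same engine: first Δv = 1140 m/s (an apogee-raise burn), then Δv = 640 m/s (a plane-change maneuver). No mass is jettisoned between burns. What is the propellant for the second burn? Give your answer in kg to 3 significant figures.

propellant for the second burn ≈ 2030 kg

After the first burn: m = 16500 × exp(−1140/3370.0) = 16500 × 0.71300 = 11,764.5 kg.
After the second burn: m = 11,764.5 × exp(−640/3370.0) = 11,764.5 × 0.82703 = 9,729.59 kg.
Second-burn propellant = 11,764.5 − 9,729.59 = 2,034.91 kg.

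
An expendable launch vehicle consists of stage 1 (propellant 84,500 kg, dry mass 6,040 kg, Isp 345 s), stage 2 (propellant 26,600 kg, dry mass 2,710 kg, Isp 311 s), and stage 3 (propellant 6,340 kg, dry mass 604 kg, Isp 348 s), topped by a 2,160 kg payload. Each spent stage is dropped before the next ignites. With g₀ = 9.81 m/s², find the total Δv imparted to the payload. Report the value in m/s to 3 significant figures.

Ignition mass of stage 1 = 84,500+6,040 + 26,600+2,710 + 6,340+604 + 2,160 = 128,954 kg.
Stage 1: m₀ = 128,954 kg, m_f = 128,954 − 84,500 = 44,454 kg; Δv = 345×9.81×ln(2.901) = 3384.5×1.0650 ≈ 3604 m/s.
Stage 2: m₀ = 38,414 kg, m_f = 38,414 − 26,600 = 11,814 kg; Δv = 311×9.81×ln(3.252) = 3050.9×1.1791 ≈ 3597 m/s.
Stage 3: m₀ = 9,104 kg, m_f = 9,104 − 6,340 = 2,764 kg; Δv = 348×9.81×ln(3.294) = 3413.9×1.1920 ≈ 4069 m/s.
Total Δv = 3604 + 3597 + 4069 = 11270 m/s.

Δv ≈ 11300 m/s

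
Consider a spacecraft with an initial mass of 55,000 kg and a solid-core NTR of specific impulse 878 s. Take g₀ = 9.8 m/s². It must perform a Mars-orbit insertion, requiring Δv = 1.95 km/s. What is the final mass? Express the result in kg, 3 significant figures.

final mass ≈ 43800 kg

v_e = Isp · g₀ = 878 × 9.8 = 8604.4 m/s.
m₀/m_f = exp(Δv / v_e) = exp(1950 / 8604.4) = exp(0.2266) = 1.2544.
m_f = m₀ / 1.2544 = 55,000 / 1.2544 = 43,845.7 kg.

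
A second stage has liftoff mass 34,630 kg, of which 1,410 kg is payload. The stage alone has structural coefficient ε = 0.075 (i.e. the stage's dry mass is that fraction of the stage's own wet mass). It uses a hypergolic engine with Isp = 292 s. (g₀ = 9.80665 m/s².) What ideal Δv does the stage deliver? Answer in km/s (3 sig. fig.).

Δv ≈ 6.25 km/s

Stage wet mass = m₀ − payload = 34,630 − 1,410 = 33,220 kg.
Stage dry mass = ε × stage wet mass = 0.075 × 33,220 = 2,491.5 kg.
Burnout mass m_f = stage dry + payload = 2,491.5 + 1,410 = 3,901.5 kg.
v_e = Isp · g₀ = 292 × 9.80665 = 2863.5 m/s.
From the ideal rocket equation, Δv = v_e · ln(34,630/3,901.5) = 2863.5 × ln(8.876) = 2863.5 × 2.1834 ≈ 6252 m/s.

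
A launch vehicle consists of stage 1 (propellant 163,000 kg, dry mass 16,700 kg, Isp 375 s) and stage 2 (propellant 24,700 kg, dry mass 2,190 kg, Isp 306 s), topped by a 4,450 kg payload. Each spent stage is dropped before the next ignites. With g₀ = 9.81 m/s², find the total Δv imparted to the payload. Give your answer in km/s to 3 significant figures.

Δv ≈ 10.1 km/s

Ignition mass of stage 1 = 163,000+16,700 + 24,700+2,190 + 4,450 = 211,040 kg.
Stage 1: m₀ = 211,040 kg, m_f = 211,040 − 163,000 = 48,040 kg; Δv = 375×9.81×ln(4.393) = 3678.8×1.4800 ≈ 5445 m/s.
Stage 2: m₀ = 31,340 kg, m_f = 31,340 − 24,700 = 6,640 kg; Δv = 306×9.81×ln(4.72) = 3001.9×1.5518 ≈ 4658 m/s.
Total Δv = 5445 + 4658 = 10103 m/s.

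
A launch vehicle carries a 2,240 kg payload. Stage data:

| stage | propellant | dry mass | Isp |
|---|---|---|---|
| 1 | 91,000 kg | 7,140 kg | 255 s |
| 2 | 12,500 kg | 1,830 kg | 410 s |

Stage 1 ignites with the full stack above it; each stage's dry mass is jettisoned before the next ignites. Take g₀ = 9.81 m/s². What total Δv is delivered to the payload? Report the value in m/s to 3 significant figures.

Ignition mass of stage 1 = 91,000+7,140 + 12,500+1,830 + 2,240 = 114,710 kg.
Stage 1: m₀ = 114,710 kg, m_f = 114,710 − 91,000 = 23,710 kg; Δv = 255×9.81×ln(4.838) = 2501.6×1.5765 ≈ 3944 m/s.
Stage 2: m₀ = 16,570 kg, m_f = 16,570 − 12,500 = 4,070 kg; Δv = 410×9.81×ln(4.071) = 4022.1×1.4040 ≈ 5647 m/s.
Total Δv = 3944 + 5647 = 9591 m/s.

Δv ≈ 9590 m/s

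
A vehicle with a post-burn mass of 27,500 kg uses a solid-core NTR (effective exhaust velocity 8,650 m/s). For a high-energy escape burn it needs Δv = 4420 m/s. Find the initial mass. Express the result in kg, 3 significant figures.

By the Tsiolkovsky rocket equation, m₀/m_f = exp(Δv / v_e) = exp(4420 / 8650.0) = exp(0.5110) = 1.6669.
m₀ = m_f × 1.6669 = 27,500 × 1.6669 = 45,839.8 kg.

initial mass ≈ 45800 kg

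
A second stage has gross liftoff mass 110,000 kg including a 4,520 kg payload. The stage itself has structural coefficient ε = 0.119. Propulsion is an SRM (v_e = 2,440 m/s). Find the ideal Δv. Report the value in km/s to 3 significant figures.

Stage wet mass = m₀ − payload = 110,000 − 4,520 = 105,480 kg.
Stage dry mass = ε × stage wet mass = 0.119 × 105,480 = 12,552.1 kg.
Burnout mass m_f = stage dry + payload = 12,552.1 + 4,520 = 17,072.1 kg.
Δv = v_e · ln(110,000/17,072.1) = 2440.0 × ln(6.443) = 2440.0 × 1.8630 ≈ 4546 m/s.

Δv ≈ 4.55 km/s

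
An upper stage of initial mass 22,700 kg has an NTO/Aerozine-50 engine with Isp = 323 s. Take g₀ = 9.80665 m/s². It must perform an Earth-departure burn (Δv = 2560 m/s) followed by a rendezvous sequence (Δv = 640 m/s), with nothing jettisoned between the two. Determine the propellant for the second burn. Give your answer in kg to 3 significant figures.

propellant for the second burn ≈ 1850 kg

v_e = Isp · g₀ = 323 × 9.80665 = 3167.5 m/s.
After the first burn: m = 22700 × exp(−2560/3167.5) = 22700 × 0.44566 = 10,116.5 kg.
After the second burn: m = 10,116.5 × exp(−640/3167.5) = 10,116.5 × 0.81705 = 8,265.69 kg.
Second-burn propellant = 10,116.5 − 8,265.69 = 1,850.81 kg.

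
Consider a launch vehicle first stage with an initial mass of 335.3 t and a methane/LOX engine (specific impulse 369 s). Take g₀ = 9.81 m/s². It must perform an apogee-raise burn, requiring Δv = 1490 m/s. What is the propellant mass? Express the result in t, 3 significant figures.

propellant mass ≈ 113 t

v_e = Isp · g₀ = 369 × 9.81 = 3619.9 m/s.
Using Δv = v_e ln(m₀/m_f): m₀/m_f = exp(Δv / v_e) = exp(1490 / 3619.9) = exp(0.4116) = 1.5093.
m_f = 335.3 / 1.5093 = 222.156 t, so propellant = m₀ − m_f = 335.3 − 222.156 = 113.144 t.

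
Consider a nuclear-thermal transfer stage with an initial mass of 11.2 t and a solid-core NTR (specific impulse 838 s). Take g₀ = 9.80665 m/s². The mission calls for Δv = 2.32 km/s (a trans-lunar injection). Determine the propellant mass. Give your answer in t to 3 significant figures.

v_e = Isp · g₀ = 838 × 9.80665 = 8218.0 m/s.
Rocket equation: m₀/m_f = exp(Δv / v_e) = exp(2320 / 8218.0) = exp(0.2823) = 1.3262.
m_f = 11.2 / 1.3262 = 8.44518 t, so propellant = m₀ − m_f = 11.2 − 8.44518 = 2.75482 t.

propellant mass ≈ 2.75 t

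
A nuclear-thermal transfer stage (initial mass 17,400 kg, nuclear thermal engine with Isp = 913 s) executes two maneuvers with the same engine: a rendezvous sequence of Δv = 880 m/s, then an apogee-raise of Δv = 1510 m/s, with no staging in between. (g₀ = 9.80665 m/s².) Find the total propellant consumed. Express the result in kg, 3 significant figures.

total propellant consumed ≈ 4080 kg

v_e = Isp · g₀ = 913 × 9.80665 = 8953.5 m/s.
After the first burn: m = 17400 × exp(−880/8953.5) = 17400 × 0.90639 = 15,771.2 kg.
After the second burn: m = 15,771.2 × exp(−1510/8953.5) = 15,771.2 × 0.84480 = 13,323.5 kg.
Total propellant = m₀ − m_final = 17400 − 13,323.5 = 4,076.5 kg.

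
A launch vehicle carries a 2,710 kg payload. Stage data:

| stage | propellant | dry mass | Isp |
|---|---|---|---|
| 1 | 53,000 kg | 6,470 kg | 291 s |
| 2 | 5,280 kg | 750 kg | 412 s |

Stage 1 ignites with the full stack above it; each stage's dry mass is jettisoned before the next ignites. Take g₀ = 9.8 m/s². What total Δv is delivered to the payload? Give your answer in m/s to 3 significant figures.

Ignition mass of stage 1 = 53,000+6,470 + 5,280+750 + 2,710 = 68,210 kg.
Stage 1: m₀ = 68,210 kg, m_f = 68,210 − 53,000 = 15,210 kg; Δv = 291×9.8×ln(4.485) = 2851.8×1.5006 ≈ 4280 m/s.
Stage 2: m₀ = 8,740 kg, m_f = 8,740 − 5,280 = 3,460 kg; Δv = 412×9.8×ln(2.526) = 4037.6×0.9266 ≈ 3741 m/s.
Total Δv = 4280 + 3741 = 8021 m/s.

Δv ≈ 8020 m/s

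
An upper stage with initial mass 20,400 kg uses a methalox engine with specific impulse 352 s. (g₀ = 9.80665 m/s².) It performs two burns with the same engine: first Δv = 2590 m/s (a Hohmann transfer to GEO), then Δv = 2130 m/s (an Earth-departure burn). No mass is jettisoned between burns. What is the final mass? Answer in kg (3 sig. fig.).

final mass ≈ 5200 kg

v_e = Isp · g₀ = 352 × 9.80665 = 3451.9 m/s.
After the first burn: m = 20400 × exp(−2590/3451.9) = 20400 × 0.47222 = 9,633.29 kg.
After the second burn: m = 9,633.29 × exp(−2130/3451.9) = 9,633.29 × 0.53954 = 5,197.55 kg.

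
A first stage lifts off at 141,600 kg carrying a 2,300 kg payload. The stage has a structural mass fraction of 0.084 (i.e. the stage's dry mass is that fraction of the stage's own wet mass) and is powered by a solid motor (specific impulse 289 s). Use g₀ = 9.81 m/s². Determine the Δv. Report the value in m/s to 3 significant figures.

Stage wet mass = m₀ − payload = 141,600 − 2,300 = 139,300 kg.
Stage dry mass = ε × stage wet mass = 0.084 × 139,300 = 11,701.2 kg.
Burnout mass m_f = stage dry + payload = 11,701.2 + 2,300 = 14,001.2 kg.
v_e = Isp · g₀ = 289 × 9.81 = 2835.1 m/s.
Δv = v_e · ln(141,600/14,001.2) = 2835.1 × ln(10.11) = 2835.1 × 2.3139 ≈ 6560 m/s.

Δv ≈ 6560 m/s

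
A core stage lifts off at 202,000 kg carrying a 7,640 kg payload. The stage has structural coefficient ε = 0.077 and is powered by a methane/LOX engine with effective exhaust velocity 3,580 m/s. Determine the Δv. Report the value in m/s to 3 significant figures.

Δv ≈ 7840 m/s

Stage wet mass = m₀ − payload = 202,000 − 7,640 = 194,360 kg.
Stage dry mass = ε × stage wet mass = 0.077 × 194,360 = 14,965.7 kg.
Burnout mass m_f = stage dry + payload = 14,965.7 + 7,640 = 22,605.7 kg.
Using Δv = v_e ln(m₀/m_f): Δv = v_e · ln(202,000/22,605.7) = 3580.0 × ln(8.936) = 3580.0 × 2.1901 ≈ 7840 m/s.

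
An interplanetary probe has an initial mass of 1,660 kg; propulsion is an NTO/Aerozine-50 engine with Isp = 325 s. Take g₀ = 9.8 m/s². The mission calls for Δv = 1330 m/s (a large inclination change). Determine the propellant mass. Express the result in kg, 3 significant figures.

propellant mass ≈ 567 kg

v_e = Isp · g₀ = 325 × 9.8 = 3185.0 m/s.
m₀/m_f = exp(Δv / v_e) = exp(1330 / 3185.0) = exp(0.4176) = 1.5183.
m_f = 1,660 / 1.5183 = 1,093.33 kg, so propellant = m₀ − m_f = 1,660 − 1,093.33 = 566.67 kg.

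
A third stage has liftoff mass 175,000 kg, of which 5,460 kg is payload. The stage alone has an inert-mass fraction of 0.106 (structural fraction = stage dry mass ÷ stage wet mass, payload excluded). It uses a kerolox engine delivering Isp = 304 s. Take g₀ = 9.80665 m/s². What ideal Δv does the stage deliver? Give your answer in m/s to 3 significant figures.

Δv ≈ 5990 m/s

Stage wet mass = m₀ − payload = 175,000 − 5,460 = 169,540 kg.
Stage dry mass = ε × stage wet mass = 0.106 × 169,540 = 17,971.2 kg.
Burnout mass m_f = stage dry + payload = 17,971.2 + 5,460 = 23,431.2 kg.
v_e = Isp · g₀ = 304 × 9.80665 = 2981.2 m/s.
From the ideal rocket equation, Δv = v_e · ln(175,000/23,431.2) = 2981.2 × ln(7.469) = 2981.2 × 2.0107 ≈ 5994 m/s.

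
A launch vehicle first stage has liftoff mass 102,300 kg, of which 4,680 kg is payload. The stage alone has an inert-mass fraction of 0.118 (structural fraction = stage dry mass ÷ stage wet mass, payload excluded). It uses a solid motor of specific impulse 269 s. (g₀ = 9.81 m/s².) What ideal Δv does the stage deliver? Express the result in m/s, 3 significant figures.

Δv ≈ 4860 m/s

Stage wet mass = m₀ − payload = 102,300 − 4,680 = 97,620 kg.
Stage dry mass = ε × stage wet mass = 0.118 × 97,620 = 11,519.2 kg.
Burnout mass m_f = stage dry + payload = 11,519.2 + 4,680 = 16,199.2 kg.
v_e = Isp · g₀ = 269 × 9.81 = 2638.9 m/s.
Δv = v_e · ln(102,300/16,199.2) = 2638.9 × ln(6.315) = 2638.9 × 1.8429 ≈ 4863 m/s.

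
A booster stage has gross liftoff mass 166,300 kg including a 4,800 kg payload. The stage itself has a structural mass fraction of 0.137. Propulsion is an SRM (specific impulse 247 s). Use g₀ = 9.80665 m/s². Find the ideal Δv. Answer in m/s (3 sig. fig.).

Δv ≈ 4410 m/s

Stage wet mass = m₀ − payload = 166,300 − 4,800 = 161,500 kg.
Stage dry mass = ε × stage wet mass = 0.137 × 161,500 = 22,125.5 kg.
Burnout mass m_f = stage dry + payload = 22,125.5 + 4,800 = 26,925.5 kg.
v_e = Isp · g₀ = 247 × 9.80665 = 2422.2 m/s.
Δv = v_e · ln(166,300/26,925.5) = 2422.2 × ln(6.176) = 2422.2 × 1.8207 ≈ 4410 m/s.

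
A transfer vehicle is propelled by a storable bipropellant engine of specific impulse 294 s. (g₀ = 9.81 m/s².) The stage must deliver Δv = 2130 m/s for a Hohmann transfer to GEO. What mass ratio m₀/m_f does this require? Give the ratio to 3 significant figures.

v_e = Isp · g₀ = 294 × 9.81 = 2884.1 m/s.
Rocket equation: m₀/m_f = exp(Δv / v_e) = exp(2130 / 2884.1) = exp(0.7385) = 2.0928.

mass ratio ≈ 2.09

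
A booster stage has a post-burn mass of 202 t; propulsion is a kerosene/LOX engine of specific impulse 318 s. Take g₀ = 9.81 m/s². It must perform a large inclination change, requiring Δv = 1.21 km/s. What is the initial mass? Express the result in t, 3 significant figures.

v_e = Isp · g₀ = 318 × 9.81 = 3119.6 m/s.
Using Δv = v_e ln(m₀/m_f): m₀/m_f = exp(Δv / v_e) = exp(1210 / 3119.6) = exp(0.3879) = 1.4738.
m₀ = m_f × 1.4738 = 202 × 1.4738 = 297.708 t.

initial mass ≈ 298 t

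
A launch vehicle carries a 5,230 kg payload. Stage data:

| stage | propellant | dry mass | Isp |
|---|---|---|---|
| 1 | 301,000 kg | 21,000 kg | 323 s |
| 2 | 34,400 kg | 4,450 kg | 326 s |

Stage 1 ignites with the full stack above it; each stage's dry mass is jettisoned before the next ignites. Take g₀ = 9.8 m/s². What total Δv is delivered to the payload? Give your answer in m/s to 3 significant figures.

Ignition mass of stage 1 = 301,000+21,000 + 34,400+4,450 + 5,230 = 366,080 kg.
Stage 1: m₀ = 366,080 kg, m_f = 366,080 − 301,000 = 65,080 kg; Δv = 323×9.8×ln(5.625) = 3165.4×1.7272 ≈ 5467 m/s.
Stage 2: m₀ = 44,080 kg, m_f = 44,080 − 34,400 = 9,680 kg; Δv = 326×9.8×ln(4.554) = 3194.8×1.5159 ≈ 4843 m/s.
Total Δv = 5467 + 4843 = 10310 m/s.

Δv ≈ 10300 m/s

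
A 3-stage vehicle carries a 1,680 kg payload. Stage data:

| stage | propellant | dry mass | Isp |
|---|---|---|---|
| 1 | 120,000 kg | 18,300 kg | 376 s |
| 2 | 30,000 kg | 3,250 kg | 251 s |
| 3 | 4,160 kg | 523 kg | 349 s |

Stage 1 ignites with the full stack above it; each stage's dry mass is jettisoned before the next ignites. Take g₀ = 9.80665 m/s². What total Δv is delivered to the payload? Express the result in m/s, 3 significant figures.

Δv ≈ 11300 m/s

Ignition mass of stage 1 = 120,000+18,300 + 30,000+3,250 + 4,160+523 + 1,680 = 177,913 kg.
Stage 1: m₀ = 177,913 kg, m_f = 177,913 − 120,000 = 57,913 kg; Δv = 376×9.80665×ln(3.072) = 3687.3×1.1224 ≈ 4138 m/s.
Stage 2: m₀ = 39,613 kg, m_f = 39,613 − 30,000 = 9,613 kg; Δv = 251×9.80665×ln(4.121) = 2461.5×1.4160 ≈ 3486 m/s.
Stage 3: m₀ = 6,363 kg, m_f = 6,363 − 4,160 = 2,203 kg; Δv = 349×9.80665×ln(2.888) = 3422.5×1.0607 ≈ 3630 m/s.
Total Δv = 4138 + 3486 + 3630 = 11254 m/s.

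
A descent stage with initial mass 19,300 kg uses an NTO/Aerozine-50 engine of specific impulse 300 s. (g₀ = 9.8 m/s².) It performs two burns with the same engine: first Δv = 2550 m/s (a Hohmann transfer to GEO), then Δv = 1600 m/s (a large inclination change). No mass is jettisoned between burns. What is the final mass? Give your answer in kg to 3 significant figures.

v_e = Isp · g₀ = 300 × 9.8 = 2940.0 m/s.
After the first burn: m = 19300 × exp(−2550/2940.0) = 19300 × 0.42006 = 8,107.16 kg.
After the second burn: m = 8,107.16 × exp(−1600/2940.0) = 8,107.16 × 0.58030 = 4,704.58 kg.

final mass ≈ 4700 kg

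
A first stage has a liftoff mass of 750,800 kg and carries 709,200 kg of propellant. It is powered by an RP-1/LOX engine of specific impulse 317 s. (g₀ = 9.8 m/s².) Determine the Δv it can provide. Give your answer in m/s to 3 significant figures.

v_e = Isp · g₀ = 317 × 9.8 = 3106.6 m/s.
m_f = m₀ − m_prop = 750,800 − 709,200 = 41,600 kg.
From the ideal rocket equation, Δv = v_e · ln(m₀/m_f) = 3106.6 × ln(18.05) = 3106.6 × 2.8930 ≈ 8987.5 m/s.

Δv ≈ 8990 m/s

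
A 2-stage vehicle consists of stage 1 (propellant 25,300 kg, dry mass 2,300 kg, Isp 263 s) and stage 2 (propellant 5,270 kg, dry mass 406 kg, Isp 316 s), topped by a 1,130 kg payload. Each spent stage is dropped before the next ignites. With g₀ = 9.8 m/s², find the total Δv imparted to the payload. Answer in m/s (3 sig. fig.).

Δv ≈ 8040 m/s

Ignition mass of stage 1 = 25,300+2,300 + 5,270+406 + 1,130 = 34,406 kg.
Stage 1: m₀ = 34,406 kg, m_f = 34,406 − 25,300 = 9,106 kg; Δv = 263×9.8×ln(3.778) = 2577.4×1.3293 ≈ 3426 m/s.
Stage 2: m₀ = 6,806 kg, m_f = 6,806 − 5,270 = 1,536 kg; Δv = 316×9.8×ln(4.431) = 3096.8×1.4886 ≈ 4610 m/s.
Total Δv = 3426 + 4610 = 8036 m/s.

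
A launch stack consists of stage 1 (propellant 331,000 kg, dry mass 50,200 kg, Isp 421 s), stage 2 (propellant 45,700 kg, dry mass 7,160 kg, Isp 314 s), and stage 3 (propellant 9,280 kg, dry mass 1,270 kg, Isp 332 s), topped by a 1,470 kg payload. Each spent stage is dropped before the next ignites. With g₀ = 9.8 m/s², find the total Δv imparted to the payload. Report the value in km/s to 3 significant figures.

Ignition mass of stage 1 = 331,000+50,200 + 45,700+7,160 + 9,280+1,270 + 1,470 = 446,080 kg.
Stage 1: m₀ = 446,080 kg, m_f = 446,080 − 331,000 = 115,080 kg; Δv = 421×9.8×ln(3.876) = 4125.8×1.3549 ≈ 5590 m/s.
Stage 2: m₀ = 64,880 kg, m_f = 64,880 − 45,700 = 19,180 kg; Δv = 314×9.8×ln(3.383) = 3077.2×1.2187 ≈ 3750 m/s.
Stage 3: m₀ = 12,020 kg, m_f = 12,020 − 9,280 = 2,740 kg; Δv = 332×9.8×ln(4.387) = 3253.6×1.4786 ≈ 4811 m/s.
Total Δv = 5590 + 3750 + 4811 = 14151 m/s.

Δv ≈ 14.2 km/s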